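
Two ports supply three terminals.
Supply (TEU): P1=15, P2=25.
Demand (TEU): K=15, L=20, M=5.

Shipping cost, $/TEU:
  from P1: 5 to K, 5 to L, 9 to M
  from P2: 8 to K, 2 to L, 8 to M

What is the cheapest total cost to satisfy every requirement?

Optimal allocation:
  P1 to K: 15 TEU
  P2 to L: 20 TEU
  P2 to M: 5 TEU
Total cost = $155.

155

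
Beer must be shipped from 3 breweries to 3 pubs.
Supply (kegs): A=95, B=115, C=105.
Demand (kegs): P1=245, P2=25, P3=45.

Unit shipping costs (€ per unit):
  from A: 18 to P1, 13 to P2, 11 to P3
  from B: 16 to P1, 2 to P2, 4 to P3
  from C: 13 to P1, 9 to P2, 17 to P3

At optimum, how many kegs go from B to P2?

25

Optimal shipments:
  A→P1: 95 × €18 = €1710
  B→P1: 45 × €16 = €720
  B→P2: 25 × €2 = €50
  B→P3: 45 × €4 = €180
  C→P1: 105 × €13 = €1365
Total cost = €4025.
So B→P2 carries 25 kegs.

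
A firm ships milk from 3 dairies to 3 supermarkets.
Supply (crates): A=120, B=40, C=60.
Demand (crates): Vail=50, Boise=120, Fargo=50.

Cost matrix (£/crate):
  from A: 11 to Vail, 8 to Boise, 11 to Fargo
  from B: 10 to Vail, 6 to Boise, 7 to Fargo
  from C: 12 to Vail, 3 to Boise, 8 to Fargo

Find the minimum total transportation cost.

1600

One minimum-cost allocation:
  A to Vail: 50 crates
  A to Boise: 60 crates
  A to Fargo: 10 crates
  B to Fargo: 40 crates
  C to Boise: 60 crates
Total cost = £1600.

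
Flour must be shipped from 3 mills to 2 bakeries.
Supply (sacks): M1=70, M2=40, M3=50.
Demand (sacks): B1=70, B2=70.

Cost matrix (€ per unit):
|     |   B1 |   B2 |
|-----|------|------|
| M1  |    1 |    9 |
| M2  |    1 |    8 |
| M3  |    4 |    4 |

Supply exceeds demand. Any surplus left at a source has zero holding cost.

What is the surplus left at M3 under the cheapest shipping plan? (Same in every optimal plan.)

0

An optimal plan:
  M1→B1: 50 × €1 = €50
  M2→B1: 20 × €1 = €20
  M2→B2: 20 × €8 = €160
  M3→B2: 50 × €4 = €200
Total cost = €430.
M3 ships 50 of its 50, leaving 0.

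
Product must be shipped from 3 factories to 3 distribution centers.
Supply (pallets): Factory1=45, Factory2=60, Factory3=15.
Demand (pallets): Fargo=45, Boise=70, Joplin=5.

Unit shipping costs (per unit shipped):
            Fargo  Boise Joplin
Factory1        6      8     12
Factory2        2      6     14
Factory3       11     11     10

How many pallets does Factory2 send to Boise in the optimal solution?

15

Solving gives:
  Factory1->Boise: 45 pallets
  Factory2->Fargo: 45 pallets
  Factory2->Boise: 15 pallets
  Factory3->Boise: 10 pallets
  Factory3->Joplin: 5 pallets
Total cost = 700.
So Factory2→Boise carries 15 pallets.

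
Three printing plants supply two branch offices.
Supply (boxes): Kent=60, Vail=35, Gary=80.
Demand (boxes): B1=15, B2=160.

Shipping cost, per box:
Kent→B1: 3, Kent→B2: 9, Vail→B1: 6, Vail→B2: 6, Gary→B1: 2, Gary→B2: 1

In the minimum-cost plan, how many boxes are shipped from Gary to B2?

The minimum-cost plan:
  Kent–B1: 15 × 3 = 45
  Kent–B2: 45 × 9 = 405
  Vail–B2: 35 × 6 = 210
  Gary–B2: 80 × 1 = 80
Total cost = 740.
So Gary→B2 carries 80 boxes.

80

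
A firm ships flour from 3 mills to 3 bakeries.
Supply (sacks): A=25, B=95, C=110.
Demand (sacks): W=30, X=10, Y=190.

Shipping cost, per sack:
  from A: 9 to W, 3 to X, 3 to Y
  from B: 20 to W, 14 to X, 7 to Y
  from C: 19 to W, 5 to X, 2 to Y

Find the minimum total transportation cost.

One minimum-cost allocation:
  A–W: 25 × 9 = 225
  B–W: 5 × 20 = 100
  B–Y: 90 × 7 = 630
  C–X: 10 × 5 = 50
  C–Y: 100 × 2 = 200
Total = 225 + 100 + 630 + 50 + 200 = 1205.

1205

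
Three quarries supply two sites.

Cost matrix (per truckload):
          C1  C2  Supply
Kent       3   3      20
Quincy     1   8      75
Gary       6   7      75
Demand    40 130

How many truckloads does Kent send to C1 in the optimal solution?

Solving gives:
  Kent to C2: 20 truckloads
  Quincy to C1: 40 truckloads
  Quincy to C2: 35 truckloads
  Gary to C2: 75 truckloads
Total cost = 905.
The route Kent→C1 is not used.

0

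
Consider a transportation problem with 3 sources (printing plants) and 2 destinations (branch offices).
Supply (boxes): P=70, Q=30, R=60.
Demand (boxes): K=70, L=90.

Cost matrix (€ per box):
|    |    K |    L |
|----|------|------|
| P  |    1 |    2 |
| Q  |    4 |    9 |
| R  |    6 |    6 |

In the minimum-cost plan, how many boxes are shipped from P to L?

Solving gives:
  P→K: 40 × €1 = €40
  P→L: 30 × €2 = €60
  Q→K: 30 × €4 = €120
  R→L: 60 × €6 = €360
Total cost = €580.
So P→L carries 30 boxes.

30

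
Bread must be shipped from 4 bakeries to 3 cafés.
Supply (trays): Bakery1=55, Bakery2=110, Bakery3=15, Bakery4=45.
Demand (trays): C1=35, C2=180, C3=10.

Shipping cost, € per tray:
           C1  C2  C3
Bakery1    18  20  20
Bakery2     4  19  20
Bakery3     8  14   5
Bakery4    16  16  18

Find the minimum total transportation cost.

One minimum-cost allocation:
  Bakery1->C2: 55 × €20 = €1100
  Bakery2->C1: 35 × €4 = €140
  Bakery2->C2: 75 × €19 = €1425
  Bakery3->C2: 5 × €14 = €70
  Bakery3->C3: 10 × €5 = €50
  Bakery4->C2: 45 × €16 = €720
Total = 1100 + 140 + 1425 + 70 + 50 + 720 = €3505.

3505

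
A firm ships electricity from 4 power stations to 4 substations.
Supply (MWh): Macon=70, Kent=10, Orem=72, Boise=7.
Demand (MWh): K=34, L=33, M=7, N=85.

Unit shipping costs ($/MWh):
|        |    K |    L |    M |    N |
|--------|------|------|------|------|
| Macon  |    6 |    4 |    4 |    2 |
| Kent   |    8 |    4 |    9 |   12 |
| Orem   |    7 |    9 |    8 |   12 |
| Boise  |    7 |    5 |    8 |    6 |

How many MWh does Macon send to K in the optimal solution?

0

Optimal shipments:
  Macon->N: 70 × $2 = $140
  Kent->L: 10 × $4 = $40
  Orem->K: 34 × $7 = $238
  Orem->L: 23 × $9 = $207
  Orem->M: 7 × $8 = $56
  Orem->N: 8 × $12 = $96
  Boise->N: 7 × $6 = $42
Total cost = $819.
The route Macon→K is not used.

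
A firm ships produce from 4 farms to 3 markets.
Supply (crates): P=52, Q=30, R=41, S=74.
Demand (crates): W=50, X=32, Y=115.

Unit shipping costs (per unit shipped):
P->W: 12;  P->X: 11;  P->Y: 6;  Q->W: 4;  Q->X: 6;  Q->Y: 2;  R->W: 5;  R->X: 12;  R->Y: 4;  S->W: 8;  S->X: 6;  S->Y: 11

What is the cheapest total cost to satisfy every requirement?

1072

One minimum-cost allocation:
  P to Y: 52 × 6 = 312
  Q to Y: 30 × 2 = 60
  R to W: 8 × 5 = 40
  R to Y: 33 × 4 = 132
  S to W: 42 × 8 = 336
  S to X: 32 × 6 = 192
Total = 312 + 60 + 40 + 132 + 336 + 192 = 1072.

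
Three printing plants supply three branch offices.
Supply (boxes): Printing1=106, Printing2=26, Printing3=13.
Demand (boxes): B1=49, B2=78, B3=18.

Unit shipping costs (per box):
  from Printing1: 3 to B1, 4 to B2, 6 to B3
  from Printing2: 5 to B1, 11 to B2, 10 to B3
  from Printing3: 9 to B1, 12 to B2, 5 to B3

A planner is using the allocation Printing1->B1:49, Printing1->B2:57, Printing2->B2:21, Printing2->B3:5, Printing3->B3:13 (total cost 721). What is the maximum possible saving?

115

Current plan cost = 49·3 + 57·4 + 21·11 + 5·10 + 13·5 = 721.
Optimal plan:
  Printing1–B1: 23 × 3 = 69
  Printing1–B2: 78 × 4 = 312
  Printing1–B3: 5 × 6 = 30
  Printing2–B1: 26 × 5 = 130
  Printing3–B3: 13 × 5 = 65
Optimal cost = 606.
Saving = 721 − 606 = 115.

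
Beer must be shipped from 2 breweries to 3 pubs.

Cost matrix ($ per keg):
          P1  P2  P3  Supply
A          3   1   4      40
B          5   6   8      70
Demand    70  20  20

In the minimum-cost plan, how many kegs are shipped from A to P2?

Solving gives:
  A to P2: 20 × $1 = $20
  A to P3: 20 × $4 = $80
  B to P1: 70 × $5 = $350
Total cost = $450.
So A→P2 carries 20 kegs.

20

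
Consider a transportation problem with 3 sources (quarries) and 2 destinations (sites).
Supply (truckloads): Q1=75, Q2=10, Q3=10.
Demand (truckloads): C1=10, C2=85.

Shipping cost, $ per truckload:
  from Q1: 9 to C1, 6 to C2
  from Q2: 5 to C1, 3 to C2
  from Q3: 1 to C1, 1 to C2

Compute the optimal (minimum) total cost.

A cheapest plan:
  Q1->C2: 75 × $6 = $450
  Q2->C2: 10 × $3 = $30
  Q3->C1: 10 × $1 = $10
Total = 450 + 30 + 10 = $490.

490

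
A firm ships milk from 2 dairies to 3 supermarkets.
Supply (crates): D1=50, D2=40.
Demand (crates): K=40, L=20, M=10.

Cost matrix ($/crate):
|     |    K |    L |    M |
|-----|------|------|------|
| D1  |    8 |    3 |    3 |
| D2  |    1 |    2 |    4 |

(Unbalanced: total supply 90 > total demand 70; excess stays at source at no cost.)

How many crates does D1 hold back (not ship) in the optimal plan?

An optimal plan:
  D1->L: 20 × $3 = $60
  D1->M: 10 × $3 = $30
  D2->K: 40 × $1 = $40
Total cost = $130.
D1 ships 30 of its 50, leaving 20.

20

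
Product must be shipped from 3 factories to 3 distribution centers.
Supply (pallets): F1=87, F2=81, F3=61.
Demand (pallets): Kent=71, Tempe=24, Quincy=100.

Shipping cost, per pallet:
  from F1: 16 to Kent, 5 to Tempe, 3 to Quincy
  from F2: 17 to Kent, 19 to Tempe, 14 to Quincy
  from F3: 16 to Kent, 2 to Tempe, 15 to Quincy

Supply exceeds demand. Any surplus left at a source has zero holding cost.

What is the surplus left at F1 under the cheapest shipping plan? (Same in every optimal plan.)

0

Minimum-cost shipments:
  F1→Quincy: 87 × 3 = 261
  F2→Kent: 34 × 17 = 578
  F2→Quincy: 13 × 14 = 182
  F3→Kent: 37 × 16 = 592
  F3→Tempe: 24 × 2 = 48
Total cost = 1661.
F1 ships 87 of its 87, leaving 0.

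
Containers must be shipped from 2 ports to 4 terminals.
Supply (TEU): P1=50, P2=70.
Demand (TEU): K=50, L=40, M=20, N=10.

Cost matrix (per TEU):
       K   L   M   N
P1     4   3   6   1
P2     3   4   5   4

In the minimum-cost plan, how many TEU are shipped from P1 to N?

Optimal shipments:
  P1->L: 40 × 3 = 120
  P1->N: 10 × 1 = 10
  P2->K: 50 × 3 = 150
  P2->M: 20 × 5 = 100
Total cost = 380.
So P1→N carries 10 TEU.

10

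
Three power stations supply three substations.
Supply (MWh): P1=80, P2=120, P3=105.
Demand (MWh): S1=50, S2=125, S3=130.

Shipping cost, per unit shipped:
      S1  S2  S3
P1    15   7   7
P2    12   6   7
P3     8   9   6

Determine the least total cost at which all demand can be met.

A cheapest plan:
  P1–S2: 5 MWh
  P1–S3: 75 MWh
  P2–S2: 120 MWh
  P3–S1: 50 MWh
  P3–S3: 55 MWh
Total cost = 2010.

2010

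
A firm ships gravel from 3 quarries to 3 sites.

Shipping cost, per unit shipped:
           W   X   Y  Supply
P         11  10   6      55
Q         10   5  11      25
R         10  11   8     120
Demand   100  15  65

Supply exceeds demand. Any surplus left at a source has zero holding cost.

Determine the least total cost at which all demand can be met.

A cheapest plan:
  P→Y: 55 × 6 = 330
  Q→W: 10 × 10 = 100
  Q→X: 15 × 5 = 75
  R→W: 90 × 10 = 900
  R→Y: 10 × 8 = 80
Total = 330 + 100 + 75 + 900 + 80 = 1485.
(Supply check: P ships 55; Q ships 25; R ships 100.)

1485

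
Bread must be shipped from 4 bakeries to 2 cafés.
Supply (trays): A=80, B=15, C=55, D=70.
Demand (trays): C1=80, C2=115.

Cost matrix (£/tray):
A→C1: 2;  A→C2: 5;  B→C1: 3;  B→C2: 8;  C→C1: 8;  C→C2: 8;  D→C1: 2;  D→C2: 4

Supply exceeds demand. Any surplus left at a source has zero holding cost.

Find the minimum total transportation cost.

770

An optimal shipping plan:
  A to C1: 65 × £2 = £130
  A to C2: 15 × £5 = £75
  B to C1: 15 × £3 = £45
  C to C2: 30 × £8 = £240
  D to C2: 70 × £4 = £280
Total = 130 + 75 + 45 + 240 + 280 = £770.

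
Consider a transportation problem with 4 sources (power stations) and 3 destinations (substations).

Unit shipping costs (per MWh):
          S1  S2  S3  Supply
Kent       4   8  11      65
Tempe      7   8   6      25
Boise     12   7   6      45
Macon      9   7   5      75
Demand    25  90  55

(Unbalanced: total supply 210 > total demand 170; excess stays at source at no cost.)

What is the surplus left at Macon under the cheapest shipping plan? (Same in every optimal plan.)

Minimum-cost shipments:
  Kent to S1: 25 × 4 = 100
  Kent to S2: 25 × 8 = 200
  Boise to S2: 45 × 7 = 315
  Macon to S2: 20 × 7 = 140
  Macon to S3: 55 × 5 = 275
Total cost = 1030.
Macon ships 75 of its 75, leaving 0.

0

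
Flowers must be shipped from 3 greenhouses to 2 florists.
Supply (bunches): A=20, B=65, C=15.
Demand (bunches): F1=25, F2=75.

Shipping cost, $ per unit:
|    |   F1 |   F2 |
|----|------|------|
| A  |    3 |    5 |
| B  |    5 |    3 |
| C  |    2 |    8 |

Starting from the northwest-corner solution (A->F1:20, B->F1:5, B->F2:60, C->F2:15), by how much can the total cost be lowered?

Current plan cost = 20·3 + 5·5 + 60·3 + 15·8 = $385.
Optimal plan:
  A->F1: 10 × $3 = $30
  A->F2: 10 × $5 = $50
  B->F2: 65 × $3 = $195
  C->F1: 15 × $2 = $30
Optimal cost = $305.
Saving = 385 − 305 = $80.

80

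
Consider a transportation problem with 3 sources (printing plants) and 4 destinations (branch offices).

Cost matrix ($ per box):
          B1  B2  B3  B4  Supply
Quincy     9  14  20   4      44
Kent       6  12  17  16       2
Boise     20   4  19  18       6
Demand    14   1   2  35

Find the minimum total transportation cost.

335

One minimum-cost allocation:
  Quincy->B1: 9 × $9 = $81
  Quincy->B4: 35 × $4 = $140
  Kent->B1: 2 × $6 = $12
  Boise->B1: 3 × $20 = $60
  Boise->B2: 1 × $4 = $4
  Boise->B3: 2 × $19 = $38
Total = 81 + 140 + 12 + 60 + 4 + 38 = $335.
(Supply check: Quincy ships 44; Kent ships 2; Boise ships 6.)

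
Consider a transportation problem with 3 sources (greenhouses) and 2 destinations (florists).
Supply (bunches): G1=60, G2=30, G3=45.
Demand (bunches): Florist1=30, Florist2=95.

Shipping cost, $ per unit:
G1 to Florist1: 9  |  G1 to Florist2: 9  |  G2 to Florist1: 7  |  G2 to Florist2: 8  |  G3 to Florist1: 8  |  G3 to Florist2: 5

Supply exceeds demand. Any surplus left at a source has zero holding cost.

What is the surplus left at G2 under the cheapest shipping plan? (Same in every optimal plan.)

Minimum-cost shipments:
  G1–Florist2: 50 × $9 = $450
  G2–Florist1: 30 × $7 = $210
  G3–Florist2: 45 × $5 = $225
Total cost = $885.
G2 ships 30 of its 30, leaving 0.

0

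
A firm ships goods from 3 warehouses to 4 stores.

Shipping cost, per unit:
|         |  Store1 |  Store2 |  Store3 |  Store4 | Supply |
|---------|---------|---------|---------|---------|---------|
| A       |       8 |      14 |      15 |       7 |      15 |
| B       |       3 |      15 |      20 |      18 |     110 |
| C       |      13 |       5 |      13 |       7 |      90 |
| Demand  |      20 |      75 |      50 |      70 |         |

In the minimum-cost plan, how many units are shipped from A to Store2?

Solving gives:
  A→Store4: 15 × 7 = 105
  B→Store1: 20 × 3 = 60
  B→Store2: 40 × 15 = 600
  B→Store3: 50 × 20 = 1000
  C→Store2: 35 × 5 = 175
  C→Store4: 55 × 7 = 385
Total cost = 2325.
The route A→Store2 is not used.

0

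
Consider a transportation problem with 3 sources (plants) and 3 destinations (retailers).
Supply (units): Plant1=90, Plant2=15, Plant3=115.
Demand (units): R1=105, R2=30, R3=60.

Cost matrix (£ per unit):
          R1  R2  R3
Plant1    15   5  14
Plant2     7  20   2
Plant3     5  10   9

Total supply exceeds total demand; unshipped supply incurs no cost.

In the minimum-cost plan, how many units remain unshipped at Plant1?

25

An optimal plan:
  Plant1→R2: 30 × £5 = £150
  Plant1→R3: 35 × £14 = £490
  Plant2→R3: 15 × £2 = £30
  Plant3→R1: 105 × £5 = £525
  Plant3→R3: 10 × £9 = £90
Total cost = £1285.
Plant1 ships 65 of its 90, leaving 25.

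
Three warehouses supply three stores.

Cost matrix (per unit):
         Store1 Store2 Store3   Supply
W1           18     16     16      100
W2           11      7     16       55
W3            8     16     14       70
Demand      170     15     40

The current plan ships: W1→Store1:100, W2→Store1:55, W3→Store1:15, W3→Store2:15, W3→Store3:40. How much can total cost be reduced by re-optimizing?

500

Current plan cost = 100·18 + 55·11 + 15·8 + 15·16 + 40·14 = 3325.
Optimal plan:
  W1 to Store1: 60 × 18 = 1080
  W1 to Store3: 40 × 16 = 640
  W2 to Store1: 40 × 11 = 440
  W2 to Store2: 15 × 7 = 105
  W3 to Store1: 70 × 8 = 560
Optimal cost = 2825.
Saving = 3325 − 2825 = 500.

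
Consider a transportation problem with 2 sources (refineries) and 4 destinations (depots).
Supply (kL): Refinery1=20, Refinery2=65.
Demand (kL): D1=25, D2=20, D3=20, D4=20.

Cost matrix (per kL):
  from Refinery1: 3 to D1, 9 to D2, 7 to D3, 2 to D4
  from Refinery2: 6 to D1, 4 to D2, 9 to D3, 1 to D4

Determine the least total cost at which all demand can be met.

370

Optimal allocation:
  Refinery1→D1: 20 × 3 = 60
  Refinery2→D1: 5 × 6 = 30
  Refinery2→D2: 20 × 4 = 80
  Refinery2→D3: 20 × 9 = 180
  Refinery2→D4: 20 × 1 = 20
Total = 60 + 30 + 80 + 180 + 20 = 370.
(Supply check: Refinery1 ships 20; Refinery2 ships 65.)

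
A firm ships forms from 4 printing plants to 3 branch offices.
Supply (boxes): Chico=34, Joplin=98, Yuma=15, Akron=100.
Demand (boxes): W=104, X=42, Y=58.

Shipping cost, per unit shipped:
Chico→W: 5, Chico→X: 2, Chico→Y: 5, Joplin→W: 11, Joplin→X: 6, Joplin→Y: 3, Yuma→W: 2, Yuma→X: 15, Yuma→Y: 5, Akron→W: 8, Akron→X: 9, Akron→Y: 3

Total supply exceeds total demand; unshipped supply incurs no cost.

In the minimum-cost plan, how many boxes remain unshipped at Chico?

Minimum-cost shipments:
  Chico→X: 34 × 2 = 68
  Joplin→X: 8 × 6 = 48
  Joplin→Y: 47 × 3 = 141
  Yuma→W: 15 × 2 = 30
  Akron→W: 89 × 8 = 712
  Akron→Y: 11 × 3 = 33
Total cost = 1032.
Chico ships 34 of its 34, leaving 0.

0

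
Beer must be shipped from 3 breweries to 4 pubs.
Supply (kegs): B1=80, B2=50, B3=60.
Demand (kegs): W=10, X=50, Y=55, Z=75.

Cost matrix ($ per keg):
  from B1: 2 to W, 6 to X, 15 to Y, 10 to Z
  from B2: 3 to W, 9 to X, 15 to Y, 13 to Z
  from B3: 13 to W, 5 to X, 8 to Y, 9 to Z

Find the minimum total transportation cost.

One minimum-cost allocation:
  B1 to X: 50 × $6 = $300
  B1 to Z: 30 × $10 = $300
  B2 to W: 10 × $3 = $30
  B2 to Z: 40 × $13 = $520
  B3 to Y: 55 × $8 = $440
  B3 to Z: 5 × $9 = $45
Total = 300 + 300 + 30 + 520 + 440 + 45 = $1635.
(Supply check: B1 ships 80; B2 ships 50; B3 ships 60.)

1635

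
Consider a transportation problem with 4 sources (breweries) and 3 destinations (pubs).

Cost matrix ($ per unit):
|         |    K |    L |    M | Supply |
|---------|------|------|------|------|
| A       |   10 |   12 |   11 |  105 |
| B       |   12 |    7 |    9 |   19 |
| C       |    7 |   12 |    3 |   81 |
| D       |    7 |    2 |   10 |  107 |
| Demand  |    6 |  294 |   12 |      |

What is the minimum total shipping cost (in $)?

2441

One minimum-cost allocation:
  A→L: 105 × $12 = $1260
  B→L: 19 × $7 = $133
  C→K: 6 × $7 = $42
  C→L: 63 × $12 = $756
  C→M: 12 × $3 = $36
  D→L: 107 × $2 = $214
Total = 1260 + 133 + 42 + 756 + 36 + 214 = $2441.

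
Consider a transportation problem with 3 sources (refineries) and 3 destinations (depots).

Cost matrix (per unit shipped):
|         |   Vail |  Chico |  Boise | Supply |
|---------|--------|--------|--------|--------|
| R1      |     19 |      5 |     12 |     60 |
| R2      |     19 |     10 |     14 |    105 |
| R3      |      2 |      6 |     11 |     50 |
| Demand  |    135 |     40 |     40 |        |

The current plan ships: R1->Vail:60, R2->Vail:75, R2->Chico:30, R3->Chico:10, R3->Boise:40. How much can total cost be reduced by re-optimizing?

Current plan cost = 60·19 + 75·19 + 30·10 + 10·6 + 40·11 = 3365.
Optimal plan:
  R1–Chico: 40 × 5 = 200
  R1–Boise: 20 × 12 = 240
  R2–Vail: 85 × 19 = 1615
  R2–Boise: 20 × 14 = 280
  R3–Vail: 50 × 2 = 100
Optimal cost = 2435.
Saving = 3365 − 2435 = 930.

930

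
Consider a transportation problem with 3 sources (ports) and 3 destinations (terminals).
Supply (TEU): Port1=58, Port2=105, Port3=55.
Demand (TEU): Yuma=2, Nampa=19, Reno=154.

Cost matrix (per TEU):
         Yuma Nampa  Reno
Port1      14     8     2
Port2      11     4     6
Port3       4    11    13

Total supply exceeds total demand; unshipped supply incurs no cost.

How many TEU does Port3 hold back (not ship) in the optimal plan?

Minimum-cost shipments:
  Port1 to Reno: 58 TEU
  Port2 to Nampa: 19 TEU
  Port2 to Reno: 86 TEU
  Port3 to Yuma: 2 TEU
  Port3 to Reno: 10 TEU
Total cost = 846.
Port3 ships 12 of its 55, leaving 43.

43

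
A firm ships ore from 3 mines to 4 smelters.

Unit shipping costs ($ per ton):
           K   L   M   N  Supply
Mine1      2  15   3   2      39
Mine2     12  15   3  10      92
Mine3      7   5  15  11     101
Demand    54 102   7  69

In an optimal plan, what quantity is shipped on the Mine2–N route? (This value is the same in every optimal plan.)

The minimum-cost plan:
  Mine1 to K: 39 × $2 = $78
  Mine2 to K: 15 × $12 = $180
  Mine2 to L: 1 × $15 = $15
  Mine2 to M: 7 × $3 = $21
  Mine2 to N: 69 × $10 = $690
  Mine3 to L: 101 × $5 = $505
Total cost = $1489.
So Mine2→N carries 69 tons.

69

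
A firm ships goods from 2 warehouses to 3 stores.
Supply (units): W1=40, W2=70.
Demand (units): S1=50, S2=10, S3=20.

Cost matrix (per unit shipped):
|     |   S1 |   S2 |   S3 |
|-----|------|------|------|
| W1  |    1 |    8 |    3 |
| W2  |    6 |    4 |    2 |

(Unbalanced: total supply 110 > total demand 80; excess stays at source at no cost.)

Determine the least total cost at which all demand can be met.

180

An optimal shipping plan:
  W1–S1: 40 units
  W2–S1: 10 units
  W2–S2: 10 units
  W2–S3: 20 units
Total cost = 180.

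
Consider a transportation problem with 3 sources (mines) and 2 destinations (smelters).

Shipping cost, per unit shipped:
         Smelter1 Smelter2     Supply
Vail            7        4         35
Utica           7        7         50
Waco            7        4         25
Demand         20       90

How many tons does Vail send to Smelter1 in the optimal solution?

0

The minimum-cost plan:
  Vail to Smelter2: 35 × 4 = 140
  Utica to Smelter1: 20 × 7 = 140
  Utica to Smelter2: 30 × 7 = 210
  Waco to Smelter2: 25 × 4 = 100
Total cost = 590.
The route Vail→Smelter1 is not used.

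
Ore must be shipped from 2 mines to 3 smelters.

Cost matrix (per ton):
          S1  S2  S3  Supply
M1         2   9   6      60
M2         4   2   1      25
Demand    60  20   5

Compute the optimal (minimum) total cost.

An optimal shipping plan:
  M1 to S1: 60 × 2 = 120
  M2 to S2: 20 × 2 = 40
  M2 to S3: 5 × 1 = 5
Total = 120 + 40 + 5 = 165.

165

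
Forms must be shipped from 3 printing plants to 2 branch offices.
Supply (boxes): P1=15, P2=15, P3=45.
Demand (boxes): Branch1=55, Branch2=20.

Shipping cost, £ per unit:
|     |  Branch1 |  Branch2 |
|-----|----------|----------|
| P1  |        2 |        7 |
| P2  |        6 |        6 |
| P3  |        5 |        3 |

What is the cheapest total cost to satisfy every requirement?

305

Optimal allocation:
  P1->Branch1: 15 × £2 = £30
  P2->Branch1: 15 × £6 = £90
  P3->Branch1: 25 × £5 = £125
  P3->Branch2: 20 × £3 = £60
Total = 30 + 90 + 125 + 60 = £305.
(Supply check: P1 ships 15; P2 ships 15; P3 ships 45.)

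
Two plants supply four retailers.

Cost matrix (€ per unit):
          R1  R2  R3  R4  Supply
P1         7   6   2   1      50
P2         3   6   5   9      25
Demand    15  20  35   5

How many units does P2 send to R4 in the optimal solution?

Optimal shipments:
  P1–R2: 10 × €6 = €60
  P1–R3: 35 × €2 = €70
  P1–R4: 5 × €1 = €5
  P2–R1: 15 × €3 = €45
  P2–R2: 10 × €6 = €60
Total cost = €240.
The route P2→R4 is not used.

0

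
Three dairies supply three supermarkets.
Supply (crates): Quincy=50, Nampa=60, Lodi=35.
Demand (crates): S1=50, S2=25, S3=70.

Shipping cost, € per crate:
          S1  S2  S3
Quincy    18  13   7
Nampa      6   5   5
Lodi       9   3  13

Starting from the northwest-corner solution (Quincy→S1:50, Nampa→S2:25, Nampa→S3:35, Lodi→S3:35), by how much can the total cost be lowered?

800

Current plan cost = 50·18 + 25·5 + 35·5 + 35·13 = €1655.
Optimal plan:
  Quincy to S3: 50 crates
  Nampa to S1: 40 crates
  Nampa to S3: 20 crates
  Lodi to S1: 10 crates
  Lodi to S2: 25 crates
Optimal cost = €855.
Saving = 1655 − 855 = €800.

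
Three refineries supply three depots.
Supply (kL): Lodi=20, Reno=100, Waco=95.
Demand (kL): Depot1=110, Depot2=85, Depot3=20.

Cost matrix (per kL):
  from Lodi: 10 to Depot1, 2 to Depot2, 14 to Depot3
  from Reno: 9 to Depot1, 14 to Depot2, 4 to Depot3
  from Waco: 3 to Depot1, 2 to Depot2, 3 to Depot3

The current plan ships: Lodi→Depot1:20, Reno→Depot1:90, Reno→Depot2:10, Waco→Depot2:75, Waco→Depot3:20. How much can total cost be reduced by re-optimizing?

Current plan cost = 20·10 + 90·9 + 10·14 + 75·2 + 20·3 = 1360.
Optimal plan:
  Lodi->Depot2: 20 × 2 = 40
  Reno->Depot1: 80 × 9 = 720
  Reno->Depot3: 20 × 4 = 80
  Waco->Depot1: 30 × 3 = 90
  Waco->Depot2: 65 × 2 = 130
Optimal cost = 1060.
Saving = 1360 − 1060 = 300.

300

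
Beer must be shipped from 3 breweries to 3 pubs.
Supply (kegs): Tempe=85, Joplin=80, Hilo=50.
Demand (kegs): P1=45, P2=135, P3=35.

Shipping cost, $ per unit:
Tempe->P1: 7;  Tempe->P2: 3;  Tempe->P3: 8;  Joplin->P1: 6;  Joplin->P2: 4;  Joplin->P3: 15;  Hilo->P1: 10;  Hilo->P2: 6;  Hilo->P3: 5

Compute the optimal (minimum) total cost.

One minimum-cost allocation:
  Tempe→P2: 85 × $3 = $255
  Joplin→P1: 45 × $6 = $270
  Joplin→P2: 35 × $4 = $140
  Hilo→P2: 15 × $6 = $90
  Hilo→P3: 35 × $5 = $175
Total = 255 + 270 + 140 + 90 + 175 = $930.

930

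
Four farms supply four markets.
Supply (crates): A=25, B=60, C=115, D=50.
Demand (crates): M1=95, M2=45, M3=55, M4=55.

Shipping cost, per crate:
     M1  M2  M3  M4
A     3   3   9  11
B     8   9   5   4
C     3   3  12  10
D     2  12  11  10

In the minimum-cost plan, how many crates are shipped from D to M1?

50

Optimal shipments:
  A->M3: 25 crates
  B->M3: 30 crates
  B->M4: 30 crates
  C->M1: 45 crates
  C->M2: 45 crates
  C->M4: 25 crates
  D->M1: 50 crates
Total cost = 1115.
So D→M1 carries 50 crates.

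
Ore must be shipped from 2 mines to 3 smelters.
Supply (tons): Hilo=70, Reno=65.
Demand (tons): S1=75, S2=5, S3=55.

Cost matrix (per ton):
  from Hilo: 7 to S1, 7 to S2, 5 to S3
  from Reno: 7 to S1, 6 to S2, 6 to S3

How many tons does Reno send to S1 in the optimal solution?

60

Optimal shipments:
  Hilo→S1: 15 × 7 = 105
  Hilo→S3: 55 × 5 = 275
  Reno→S1: 60 × 7 = 420
  Reno→S2: 5 × 6 = 30
Total cost = 830.
So Reno→S1 carries 60 tons.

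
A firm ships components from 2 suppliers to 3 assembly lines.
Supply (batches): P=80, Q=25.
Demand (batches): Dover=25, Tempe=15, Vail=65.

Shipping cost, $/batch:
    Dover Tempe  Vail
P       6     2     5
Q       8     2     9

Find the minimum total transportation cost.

Optimal allocation:
  P→Dover: 15 × $6 = $90
  P→Vail: 65 × $5 = $325
  Q→Dover: 10 × $8 = $80
  Q→Tempe: 15 × $2 = $30
Total = 90 + 325 + 80 + 30 = $525.

525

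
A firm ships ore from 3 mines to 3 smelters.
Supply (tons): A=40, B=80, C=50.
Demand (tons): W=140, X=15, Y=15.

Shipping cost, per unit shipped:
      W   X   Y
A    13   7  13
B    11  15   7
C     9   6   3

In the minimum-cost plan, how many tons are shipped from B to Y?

Optimal shipments:
  A to W: 25 × 13 = 325
  A to X: 15 × 7 = 105
  B to W: 80 × 11 = 880
  C to W: 35 × 9 = 315
  C to Y: 15 × 3 = 45
Total cost = 1670.
The route B→Y is not used.

0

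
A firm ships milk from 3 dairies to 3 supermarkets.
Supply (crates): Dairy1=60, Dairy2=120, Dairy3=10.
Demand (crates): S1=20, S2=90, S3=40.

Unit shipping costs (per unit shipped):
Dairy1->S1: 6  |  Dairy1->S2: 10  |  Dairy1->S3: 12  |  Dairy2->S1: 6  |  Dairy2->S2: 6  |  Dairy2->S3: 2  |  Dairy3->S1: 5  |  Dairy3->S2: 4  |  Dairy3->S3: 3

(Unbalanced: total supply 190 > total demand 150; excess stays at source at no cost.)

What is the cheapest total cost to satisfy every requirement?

One minimum-cost allocation:
  Dairy1->S1: 20 × 6 = 120
  Dairy2->S2: 80 × 6 = 480
  Dairy2->S3: 40 × 2 = 80
  Dairy3->S2: 10 × 4 = 40
Total = 120 + 480 + 80 + 40 = 720.
(Supply check: Dairy1 ships 20; Dairy2 ships 120; Dairy3 ships 10.)

720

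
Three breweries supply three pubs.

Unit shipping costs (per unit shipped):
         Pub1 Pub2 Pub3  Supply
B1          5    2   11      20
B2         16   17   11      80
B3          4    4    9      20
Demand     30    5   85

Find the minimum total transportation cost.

1070

One minimum-cost allocation:
  B1–Pub1: 15 × 5 = 75
  B1–Pub2: 5 × 2 = 10
  B2–Pub3: 80 × 11 = 880
  B3–Pub1: 15 × 4 = 60
  B3–Pub3: 5 × 9 = 45
Total = 75 + 10 + 880 + 60 + 45 = 1070.
(Supply check: B1 ships 20; B2 ships 80; B3 ships 20.)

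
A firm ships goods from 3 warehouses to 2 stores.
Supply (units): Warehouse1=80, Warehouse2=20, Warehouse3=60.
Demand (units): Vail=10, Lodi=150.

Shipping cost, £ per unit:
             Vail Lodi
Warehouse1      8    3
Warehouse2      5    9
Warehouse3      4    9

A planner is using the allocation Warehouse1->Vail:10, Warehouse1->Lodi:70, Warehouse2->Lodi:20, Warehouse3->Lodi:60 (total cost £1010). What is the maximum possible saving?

100

Current plan cost = 10·8 + 70·3 + 20·9 + 60·9 = £1010.
Optimal plan:
  Warehouse1->Lodi: 80 × £3 = £240
  Warehouse2->Lodi: 20 × £9 = £180
  Warehouse3->Vail: 10 × £4 = £40
  Warehouse3->Lodi: 50 × £9 = £450
Optimal cost = £910.
Saving = 1010 − 910 = £100.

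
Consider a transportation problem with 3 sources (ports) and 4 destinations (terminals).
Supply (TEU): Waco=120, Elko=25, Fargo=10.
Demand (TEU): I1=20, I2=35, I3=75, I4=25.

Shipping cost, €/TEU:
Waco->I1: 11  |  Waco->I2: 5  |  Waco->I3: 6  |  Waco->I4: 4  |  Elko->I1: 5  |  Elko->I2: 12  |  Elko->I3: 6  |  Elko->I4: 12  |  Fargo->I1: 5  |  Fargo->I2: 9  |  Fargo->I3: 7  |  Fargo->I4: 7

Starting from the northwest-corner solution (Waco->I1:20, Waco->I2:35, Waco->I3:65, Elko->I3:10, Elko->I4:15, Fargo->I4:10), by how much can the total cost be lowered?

270

Current plan cost = 20·11 + 35·5 + 65·6 + 10·6 + 15·12 + 10·7 = €1095.
Optimal plan:
  Waco→I2: 35 TEU
  Waco→I3: 60 TEU
  Waco→I4: 25 TEU
  Elko→I1: 10 TEU
  Elko→I3: 15 TEU
  Fargo→I1: 10 TEU
Optimal cost = €825.
Saving = 1095 − 825 = €270.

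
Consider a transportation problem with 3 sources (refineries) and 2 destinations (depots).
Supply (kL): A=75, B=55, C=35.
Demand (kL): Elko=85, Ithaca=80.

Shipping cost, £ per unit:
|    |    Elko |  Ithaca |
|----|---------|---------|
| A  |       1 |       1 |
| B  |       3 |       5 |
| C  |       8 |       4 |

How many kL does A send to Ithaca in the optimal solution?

45

Solving gives:
  A->Elko: 30 × £1 = £30
  A->Ithaca: 45 × £1 = £45
  B->Elko: 55 × £3 = £165
  C->Ithaca: 35 × £4 = £140
Total cost = £380.
So A→Ithaca carries 45 kL.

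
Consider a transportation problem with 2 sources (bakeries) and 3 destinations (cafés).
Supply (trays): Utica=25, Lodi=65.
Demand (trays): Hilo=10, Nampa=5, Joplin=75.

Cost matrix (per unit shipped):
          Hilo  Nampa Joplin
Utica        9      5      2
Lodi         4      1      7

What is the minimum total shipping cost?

A cheapest plan:
  Utica to Joplin: 25 × 2 = 50
  Lodi to Hilo: 10 × 4 = 40
  Lodi to Nampa: 5 × 1 = 5
  Lodi to Joplin: 50 × 7 = 350
Total = 50 + 40 + 5 + 350 = 445.
(Supply check: Utica ships 25; Lodi ships 65.)

445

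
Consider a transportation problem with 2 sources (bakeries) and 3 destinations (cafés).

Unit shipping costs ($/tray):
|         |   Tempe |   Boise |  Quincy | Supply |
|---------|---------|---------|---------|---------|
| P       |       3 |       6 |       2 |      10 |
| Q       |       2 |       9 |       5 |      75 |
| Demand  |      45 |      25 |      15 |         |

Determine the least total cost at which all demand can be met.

360

An optimal shipping plan:
  P to Boise: 10 × $6 = $60
  Q to Tempe: 45 × $2 = $90
  Q to Boise: 15 × $9 = $135
  Q to Quincy: 15 × $5 = $75
Total = 60 + 90 + 135 + 75 = $360.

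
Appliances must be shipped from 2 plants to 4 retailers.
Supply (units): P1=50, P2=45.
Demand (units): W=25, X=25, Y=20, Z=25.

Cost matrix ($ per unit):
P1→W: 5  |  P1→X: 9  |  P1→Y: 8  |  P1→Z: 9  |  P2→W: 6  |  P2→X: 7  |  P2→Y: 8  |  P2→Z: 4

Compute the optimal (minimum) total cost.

A cheapest plan:
  P1–W: 25 units
  P1–X: 5 units
  P1–Y: 20 units
  P2–X: 20 units
  P2–Z: 25 units
Total cost = $570.

570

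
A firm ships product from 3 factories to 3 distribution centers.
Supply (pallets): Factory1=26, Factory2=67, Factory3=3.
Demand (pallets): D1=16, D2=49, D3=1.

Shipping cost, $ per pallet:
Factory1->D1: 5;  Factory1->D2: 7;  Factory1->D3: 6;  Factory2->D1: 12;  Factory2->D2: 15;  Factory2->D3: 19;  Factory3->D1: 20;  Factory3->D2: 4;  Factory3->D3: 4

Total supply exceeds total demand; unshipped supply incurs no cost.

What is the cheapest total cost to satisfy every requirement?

One minimum-cost allocation:
  Factory1→D2: 25 × $7 = $175
  Factory1→D3: 1 × $6 = $6
  Factory2→D1: 16 × $12 = $192
  Factory2→D2: 21 × $15 = $315
  Factory3→D2: 3 × $4 = $12
Total = 175 + 6 + 192 + 315 + 12 = $700.
(Supply check: Factory1 ships 26; Factory2 ships 37; Factory3 ships 3.)

700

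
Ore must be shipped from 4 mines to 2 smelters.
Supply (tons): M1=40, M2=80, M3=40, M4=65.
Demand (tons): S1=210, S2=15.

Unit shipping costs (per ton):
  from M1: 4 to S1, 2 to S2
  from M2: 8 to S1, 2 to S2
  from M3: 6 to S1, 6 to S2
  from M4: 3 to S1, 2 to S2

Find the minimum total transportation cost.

One minimum-cost allocation:
  M1 to S1: 40 × 4 = 160
  M2 to S1: 65 × 8 = 520
  M2 to S2: 15 × 2 = 30
  M3 to S1: 40 × 6 = 240
  M4 to S1: 65 × 3 = 195
Total = 160 + 520 + 30 + 240 + 195 = 1145.

1145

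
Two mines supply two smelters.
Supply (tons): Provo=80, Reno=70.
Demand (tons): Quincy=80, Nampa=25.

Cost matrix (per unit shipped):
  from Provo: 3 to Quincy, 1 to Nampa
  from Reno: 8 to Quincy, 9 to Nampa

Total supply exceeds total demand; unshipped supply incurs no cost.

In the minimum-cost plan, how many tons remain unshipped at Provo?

0

Minimum-cost shipments:
  Provo–Quincy: 55 × 3 = 165
  Provo–Nampa: 25 × 1 = 25
  Reno–Quincy: 25 × 8 = 200
Total cost = 390.
Provo ships 80 of its 80, leaving 0.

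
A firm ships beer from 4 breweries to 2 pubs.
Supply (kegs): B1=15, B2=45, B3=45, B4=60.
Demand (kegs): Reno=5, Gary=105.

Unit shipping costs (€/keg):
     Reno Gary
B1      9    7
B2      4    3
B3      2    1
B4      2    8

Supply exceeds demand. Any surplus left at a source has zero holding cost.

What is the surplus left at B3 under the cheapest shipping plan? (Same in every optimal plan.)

An optimal plan:
  B1–Gary: 15 × €7 = €105
  B2–Gary: 45 × €3 = €135
  B3–Gary: 45 × €1 = €45
  B4–Reno: 5 × €2 = €10
Total cost = €295.
B3 ships 45 of its 45, leaving 0.

0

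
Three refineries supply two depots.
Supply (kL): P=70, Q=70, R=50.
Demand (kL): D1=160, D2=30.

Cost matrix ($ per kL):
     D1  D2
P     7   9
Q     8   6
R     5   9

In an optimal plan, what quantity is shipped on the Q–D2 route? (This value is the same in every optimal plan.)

Solving gives:
  P->D1: 70 × $7 = $490
  Q->D1: 40 × $8 = $320
  Q->D2: 30 × $6 = $180
  R->D1: 50 × $5 = $250
Total cost = $1240.
So Q→D2 carries 30 kL.

30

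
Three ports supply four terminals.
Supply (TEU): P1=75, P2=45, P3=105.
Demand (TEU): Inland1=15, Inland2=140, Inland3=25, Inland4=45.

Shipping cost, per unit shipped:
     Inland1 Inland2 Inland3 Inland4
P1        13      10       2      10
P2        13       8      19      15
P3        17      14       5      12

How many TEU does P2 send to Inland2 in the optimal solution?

Solving gives:
  P1->Inland2: 75 × 10 = 750
  P2->Inland2: 45 × 8 = 360
  P3->Inland1: 15 × 17 = 255
  P3->Inland2: 20 × 14 = 280
  P3->Inland3: 25 × 5 = 125
  P3->Inland4: 45 × 12 = 540
Total cost = 2310.
So P2→Inland2 carries 45 TEU.

45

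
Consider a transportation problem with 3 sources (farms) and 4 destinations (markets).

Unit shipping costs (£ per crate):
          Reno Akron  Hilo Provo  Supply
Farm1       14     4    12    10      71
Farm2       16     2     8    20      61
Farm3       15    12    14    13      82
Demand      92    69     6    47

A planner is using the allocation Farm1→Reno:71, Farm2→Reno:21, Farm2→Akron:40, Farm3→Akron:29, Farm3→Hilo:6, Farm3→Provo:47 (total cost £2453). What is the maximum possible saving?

Current plan cost = 71·14 + 21·16 + 40·2 + 29·12 + 6·14 + 47·13 = £2453.
Optimal plan:
  Farm1→Reno: 10 × £14 = £140
  Farm1→Akron: 14 × £4 = £56
  Farm1→Provo: 47 × £10 = £470
  Farm2→Akron: 55 × £2 = £110
  Farm2→Hilo: 6 × £8 = £48
  Farm3→Reno: 82 × £15 = £1230
Optimal cost = £2054.
Saving = 2453 − 2054 = £399.

399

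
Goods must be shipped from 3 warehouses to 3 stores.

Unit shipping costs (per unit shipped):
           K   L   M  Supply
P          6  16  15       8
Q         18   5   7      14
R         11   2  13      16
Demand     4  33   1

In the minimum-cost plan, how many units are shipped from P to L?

Solving gives:
  P–K: 4 × 6 = 24
  P–L: 3 × 16 = 48
  P–M: 1 × 15 = 15
  Q–L: 14 × 5 = 70
  R–L: 16 × 2 = 32
Total cost = 189.
So P→L carries 3 units.

3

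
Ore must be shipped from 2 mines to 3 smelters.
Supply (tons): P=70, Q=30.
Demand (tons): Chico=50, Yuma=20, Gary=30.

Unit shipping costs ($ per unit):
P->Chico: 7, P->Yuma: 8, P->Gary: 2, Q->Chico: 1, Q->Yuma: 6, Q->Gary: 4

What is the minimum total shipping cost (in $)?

One minimum-cost allocation:
  P→Chico: 20 × $7 = $140
  P→Yuma: 20 × $8 = $160
  P→Gary: 30 × $2 = $60
  Q→Chico: 30 × $1 = $30
Total = 140 + 160 + 60 + 30 = $390.

390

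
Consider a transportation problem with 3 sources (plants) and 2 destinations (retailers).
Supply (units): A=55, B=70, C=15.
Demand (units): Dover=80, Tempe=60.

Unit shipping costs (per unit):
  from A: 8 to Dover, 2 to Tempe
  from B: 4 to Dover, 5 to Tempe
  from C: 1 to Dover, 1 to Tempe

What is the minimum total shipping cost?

A cheapest plan:
  A to Tempe: 55 units
  B to Dover: 70 units
  C to Dover: 10 units
  C to Tempe: 5 units
Total cost = 405.

405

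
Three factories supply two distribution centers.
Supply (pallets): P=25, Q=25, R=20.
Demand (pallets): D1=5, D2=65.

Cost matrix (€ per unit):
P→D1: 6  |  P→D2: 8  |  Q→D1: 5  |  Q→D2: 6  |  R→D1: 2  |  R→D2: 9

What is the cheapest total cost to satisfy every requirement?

Optimal allocation:
  P–D2: 25 × €8 = €200
  Q–D2: 25 × €6 = €150
  R–D1: 5 × €2 = €10
  R–D2: 15 × €9 = €135
Total = 200 + 150 + 10 + 135 = €495.
(Supply check: P ships 25; Q ships 25; R ships 20.)

495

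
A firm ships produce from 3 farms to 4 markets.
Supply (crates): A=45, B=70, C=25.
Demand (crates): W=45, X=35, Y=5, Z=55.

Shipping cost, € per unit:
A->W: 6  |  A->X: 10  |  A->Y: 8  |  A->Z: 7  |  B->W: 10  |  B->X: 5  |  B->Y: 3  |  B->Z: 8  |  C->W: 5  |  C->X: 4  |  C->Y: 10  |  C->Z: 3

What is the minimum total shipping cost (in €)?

An optimal shipping plan:
  A→W: 45 × €6 = €270
  B→X: 35 × €5 = €175
  B→Y: 5 × €3 = €15
  B→Z: 30 × €8 = €240
  C→Z: 25 × €3 = €75
Total = 270 + 175 + 15 + 240 + 75 = €775.

775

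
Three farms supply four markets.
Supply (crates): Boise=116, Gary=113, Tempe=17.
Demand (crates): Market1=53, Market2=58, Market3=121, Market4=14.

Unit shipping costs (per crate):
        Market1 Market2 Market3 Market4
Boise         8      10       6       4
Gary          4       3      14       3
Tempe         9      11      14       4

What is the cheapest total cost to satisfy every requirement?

A cheapest plan:
  Boise–Market3: 116 × 6 = 696
  Gary–Market1: 53 × 4 = 212
  Gary–Market2: 58 × 3 = 174
  Gary–Market4: 2 × 3 = 6
  Tempe–Market3: 5 × 14 = 70
  Tempe–Market4: 12 × 4 = 48
Total = 696 + 212 + 174 + 6 + 70 + 48 = 1206.

1206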